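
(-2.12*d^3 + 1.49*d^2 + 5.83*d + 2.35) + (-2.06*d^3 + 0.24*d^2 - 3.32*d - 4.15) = -4.18*d^3 + 1.73*d^2 + 2.51*d - 1.8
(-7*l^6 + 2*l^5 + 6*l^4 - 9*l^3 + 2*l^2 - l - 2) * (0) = 0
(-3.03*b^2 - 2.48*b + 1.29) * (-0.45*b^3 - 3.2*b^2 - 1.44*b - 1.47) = 1.3635*b^5 + 10.812*b^4 + 11.7187*b^3 + 3.8973*b^2 + 1.788*b - 1.8963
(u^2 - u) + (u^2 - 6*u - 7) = 2*u^2 - 7*u - 7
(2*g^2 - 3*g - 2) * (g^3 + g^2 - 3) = 2*g^5 - g^4 - 5*g^3 - 8*g^2 + 9*g + 6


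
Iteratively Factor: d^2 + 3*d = (d)*(d + 3)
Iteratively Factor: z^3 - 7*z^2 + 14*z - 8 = (z - 1)*(z^2 - 6*z + 8) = (z - 4)*(z - 1)*(z - 2)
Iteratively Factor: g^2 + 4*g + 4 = (g + 2)*(g + 2)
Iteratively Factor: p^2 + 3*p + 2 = (p + 2)*(p + 1)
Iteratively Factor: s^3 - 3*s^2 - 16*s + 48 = (s - 3)*(s^2 - 16) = (s - 4)*(s - 3)*(s + 4)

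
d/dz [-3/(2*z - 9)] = 6/(2*z - 9)^2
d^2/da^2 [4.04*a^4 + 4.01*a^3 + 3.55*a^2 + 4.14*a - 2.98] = 48.48*a^2 + 24.06*a + 7.1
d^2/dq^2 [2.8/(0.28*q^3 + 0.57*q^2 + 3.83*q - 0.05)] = (-(4.704*q + 3.192)*(0.28*q^3 + 0.57*q^2 + 3.83*q - 0.05) + 2.8*(0.84*q^2 + 1.14*q + 3.83)*(1.68*q^2 + 2.28*q + 7.66))/(0.28*q^3 + 0.57*q^2 + 3.83*q - 0.05)^3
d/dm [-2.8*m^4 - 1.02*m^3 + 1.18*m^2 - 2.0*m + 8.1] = -11.2*m^3 - 3.06*m^2 + 2.36*m - 2.0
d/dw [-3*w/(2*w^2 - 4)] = 3*(w^2 + 2)/(2*(w^2 - 2)^2)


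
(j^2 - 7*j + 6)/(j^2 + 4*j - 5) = (j - 6)/(j + 5)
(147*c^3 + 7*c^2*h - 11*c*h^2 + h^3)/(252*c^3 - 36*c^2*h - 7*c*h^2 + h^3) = (21*c^2 + 4*c*h - h^2)/(36*c^2 - h^2)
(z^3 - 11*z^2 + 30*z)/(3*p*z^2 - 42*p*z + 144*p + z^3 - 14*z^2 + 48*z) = z*(z - 5)/(3*p*z - 24*p + z^2 - 8*z)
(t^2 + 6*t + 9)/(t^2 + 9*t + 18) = (t + 3)/(t + 6)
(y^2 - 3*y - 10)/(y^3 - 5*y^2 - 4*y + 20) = 1/(y - 2)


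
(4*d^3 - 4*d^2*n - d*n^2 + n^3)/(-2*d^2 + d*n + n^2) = -2*d + n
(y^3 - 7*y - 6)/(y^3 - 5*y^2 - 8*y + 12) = (y^2 - 2*y - 3)/(y^2 - 7*y + 6)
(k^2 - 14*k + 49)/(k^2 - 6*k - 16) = (-k^2 + 14*k - 49)/(-k^2 + 6*k + 16)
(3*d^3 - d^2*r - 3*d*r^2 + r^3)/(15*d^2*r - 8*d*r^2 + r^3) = (-d^2 + r^2)/(r*(-5*d + r))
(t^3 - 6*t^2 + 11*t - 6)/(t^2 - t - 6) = (t^2 - 3*t + 2)/(t + 2)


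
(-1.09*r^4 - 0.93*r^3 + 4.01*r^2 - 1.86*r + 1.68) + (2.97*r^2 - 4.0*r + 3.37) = -1.09*r^4 - 0.93*r^3 + 6.98*r^2 - 5.86*r + 5.05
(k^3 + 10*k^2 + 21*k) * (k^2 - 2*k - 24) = k^5 + 8*k^4 - 23*k^3 - 282*k^2 - 504*k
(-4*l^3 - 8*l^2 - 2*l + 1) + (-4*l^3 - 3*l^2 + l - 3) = -8*l^3 - 11*l^2 - l - 2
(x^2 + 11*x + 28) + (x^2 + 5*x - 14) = 2*x^2 + 16*x + 14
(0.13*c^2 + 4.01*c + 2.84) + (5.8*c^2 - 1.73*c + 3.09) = 5.93*c^2 + 2.28*c + 5.93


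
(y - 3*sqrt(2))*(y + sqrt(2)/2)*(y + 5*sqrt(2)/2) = y^3 - 31*y/2 - 15*sqrt(2)/2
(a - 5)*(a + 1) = a^2 - 4*a - 5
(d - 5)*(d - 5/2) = d^2 - 15*d/2 + 25/2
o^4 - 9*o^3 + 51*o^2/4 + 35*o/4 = o*(o - 7)*(o - 5/2)*(o + 1/2)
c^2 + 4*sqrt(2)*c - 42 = (c - 3*sqrt(2))*(c + 7*sqrt(2))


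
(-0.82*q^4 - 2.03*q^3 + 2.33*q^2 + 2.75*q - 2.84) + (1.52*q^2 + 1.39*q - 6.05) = -0.82*q^4 - 2.03*q^3 + 3.85*q^2 + 4.14*q - 8.89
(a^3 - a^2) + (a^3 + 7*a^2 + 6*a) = 2*a^3 + 6*a^2 + 6*a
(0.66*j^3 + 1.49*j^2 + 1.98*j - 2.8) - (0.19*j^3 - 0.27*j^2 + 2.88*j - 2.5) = 0.47*j^3 + 1.76*j^2 - 0.9*j - 0.3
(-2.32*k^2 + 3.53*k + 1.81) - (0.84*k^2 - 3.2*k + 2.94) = -3.16*k^2 + 6.73*k - 1.13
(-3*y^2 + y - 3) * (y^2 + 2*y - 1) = -3*y^4 - 5*y^3 + 2*y^2 - 7*y + 3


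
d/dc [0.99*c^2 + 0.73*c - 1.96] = 1.98*c + 0.73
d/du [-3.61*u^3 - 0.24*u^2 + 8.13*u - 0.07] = -10.83*u^2 - 0.48*u + 8.13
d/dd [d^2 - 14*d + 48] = 2*d - 14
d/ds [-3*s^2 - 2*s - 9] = -6*s - 2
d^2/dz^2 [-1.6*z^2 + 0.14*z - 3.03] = -3.20000000000000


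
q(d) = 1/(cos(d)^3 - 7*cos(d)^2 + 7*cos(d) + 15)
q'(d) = (3*sin(d)*cos(d)^2 - 14*sin(d)*cos(d) + 7*sin(d))/(cos(d)^3 - 7*cos(d)^2 + 7*cos(d) + 15)^2 = (3*cos(d)^2 - 14*cos(d) + 7)*sin(d)/(cos(d)^3 - 7*cos(d)^2 + 7*cos(d) + 15)^2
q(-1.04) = 0.06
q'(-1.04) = -0.00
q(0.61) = 0.06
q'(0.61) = -0.01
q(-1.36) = 0.06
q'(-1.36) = -0.02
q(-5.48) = 0.06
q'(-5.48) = -0.00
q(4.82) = 0.06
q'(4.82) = -0.02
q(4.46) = 0.08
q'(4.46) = -0.06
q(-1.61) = 0.07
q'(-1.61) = -0.03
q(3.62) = 0.39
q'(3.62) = -1.52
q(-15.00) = 0.19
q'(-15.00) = -0.47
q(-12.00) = 0.06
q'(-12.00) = -0.00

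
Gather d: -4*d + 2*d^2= 2*d^2 - 4*d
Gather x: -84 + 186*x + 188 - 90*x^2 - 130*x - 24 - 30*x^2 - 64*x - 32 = -120*x^2 - 8*x + 48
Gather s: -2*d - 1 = -2*d - 1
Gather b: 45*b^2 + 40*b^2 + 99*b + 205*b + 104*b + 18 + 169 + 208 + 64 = 85*b^2 + 408*b + 459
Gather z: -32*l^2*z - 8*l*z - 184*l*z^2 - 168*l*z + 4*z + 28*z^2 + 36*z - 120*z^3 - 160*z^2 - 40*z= -120*z^3 + z^2*(-184*l - 132) + z*(-32*l^2 - 176*l)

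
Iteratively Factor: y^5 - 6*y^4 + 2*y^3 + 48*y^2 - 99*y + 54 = (y - 3)*(y^4 - 3*y^3 - 7*y^2 + 27*y - 18) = (y - 3)^2*(y^3 - 7*y + 6) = (y - 3)^2*(y - 2)*(y^2 + 2*y - 3) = (y - 3)^2*(y - 2)*(y - 1)*(y + 3)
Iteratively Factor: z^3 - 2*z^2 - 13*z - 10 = (z + 1)*(z^2 - 3*z - 10) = (z - 5)*(z + 1)*(z + 2)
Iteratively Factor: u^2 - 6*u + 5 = (u - 1)*(u - 5)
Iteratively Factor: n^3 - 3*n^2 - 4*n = (n)*(n^2 - 3*n - 4) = n*(n - 4)*(n + 1)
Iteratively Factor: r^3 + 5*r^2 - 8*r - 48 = (r + 4)*(r^2 + r - 12) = (r - 3)*(r + 4)*(r + 4)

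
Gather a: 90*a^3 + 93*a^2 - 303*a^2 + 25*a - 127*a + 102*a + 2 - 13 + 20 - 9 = 90*a^3 - 210*a^2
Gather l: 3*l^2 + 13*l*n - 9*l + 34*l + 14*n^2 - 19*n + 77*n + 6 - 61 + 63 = 3*l^2 + l*(13*n + 25) + 14*n^2 + 58*n + 8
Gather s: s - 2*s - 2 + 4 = 2 - s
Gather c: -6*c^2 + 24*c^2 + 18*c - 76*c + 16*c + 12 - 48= 18*c^2 - 42*c - 36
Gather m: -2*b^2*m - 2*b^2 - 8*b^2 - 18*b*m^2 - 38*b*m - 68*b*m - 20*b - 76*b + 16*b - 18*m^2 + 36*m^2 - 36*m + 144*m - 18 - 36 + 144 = -10*b^2 - 80*b + m^2*(18 - 18*b) + m*(-2*b^2 - 106*b + 108) + 90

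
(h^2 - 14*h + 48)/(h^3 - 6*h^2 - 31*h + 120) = (h - 6)/(h^2 + 2*h - 15)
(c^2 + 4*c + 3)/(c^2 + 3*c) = (c + 1)/c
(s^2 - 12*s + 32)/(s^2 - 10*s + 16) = (s - 4)/(s - 2)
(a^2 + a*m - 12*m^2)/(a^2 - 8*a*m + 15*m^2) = (a + 4*m)/(a - 5*m)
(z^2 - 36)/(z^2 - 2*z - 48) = (z - 6)/(z - 8)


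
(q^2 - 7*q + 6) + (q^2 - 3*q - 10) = 2*q^2 - 10*q - 4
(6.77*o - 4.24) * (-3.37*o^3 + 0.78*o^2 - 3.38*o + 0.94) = -22.8149*o^4 + 19.5694*o^3 - 26.1898*o^2 + 20.695*o - 3.9856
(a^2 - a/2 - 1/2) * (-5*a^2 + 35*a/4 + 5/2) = -5*a^4 + 45*a^3/4 + 5*a^2/8 - 45*a/8 - 5/4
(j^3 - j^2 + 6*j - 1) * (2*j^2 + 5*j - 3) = 2*j^5 + 3*j^4 + 4*j^3 + 31*j^2 - 23*j + 3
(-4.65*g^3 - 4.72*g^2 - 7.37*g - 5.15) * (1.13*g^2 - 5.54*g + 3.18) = -5.2545*g^5 + 20.4274*g^4 + 3.0337*g^3 + 20.0007*g^2 + 5.0944*g - 16.377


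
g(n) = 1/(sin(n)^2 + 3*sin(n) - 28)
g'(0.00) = 0.00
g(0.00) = -0.04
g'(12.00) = 0.00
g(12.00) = -0.03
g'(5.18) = -0.00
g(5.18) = -0.03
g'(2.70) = 0.00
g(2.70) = -0.04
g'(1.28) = -0.00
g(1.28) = -0.04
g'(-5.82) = -0.00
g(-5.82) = -0.04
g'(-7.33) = -0.00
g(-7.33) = -0.03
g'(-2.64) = 0.00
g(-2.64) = -0.03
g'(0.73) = -0.00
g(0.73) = -0.04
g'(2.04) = 0.00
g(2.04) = -0.04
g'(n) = (-2*sin(n)*cos(n) - 3*cos(n))/(sin(n)^2 + 3*sin(n) - 28)^2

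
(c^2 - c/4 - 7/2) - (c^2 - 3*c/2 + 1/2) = 5*c/4 - 4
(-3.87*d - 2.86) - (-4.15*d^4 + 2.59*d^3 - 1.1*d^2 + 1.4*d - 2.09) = 4.15*d^4 - 2.59*d^3 + 1.1*d^2 - 5.27*d - 0.77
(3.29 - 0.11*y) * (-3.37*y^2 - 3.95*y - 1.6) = 0.3707*y^3 - 10.6528*y^2 - 12.8195*y - 5.264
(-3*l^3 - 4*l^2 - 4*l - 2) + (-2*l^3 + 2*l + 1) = -5*l^3 - 4*l^2 - 2*l - 1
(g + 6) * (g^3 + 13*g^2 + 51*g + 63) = g^4 + 19*g^3 + 129*g^2 + 369*g + 378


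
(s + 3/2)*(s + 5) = s^2 + 13*s/2 + 15/2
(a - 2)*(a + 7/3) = a^2 + a/3 - 14/3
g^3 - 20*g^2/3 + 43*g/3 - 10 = (g - 3)*(g - 2)*(g - 5/3)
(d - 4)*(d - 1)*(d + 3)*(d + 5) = d^4 + 3*d^3 - 21*d^2 - 43*d + 60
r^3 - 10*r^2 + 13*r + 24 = (r - 8)*(r - 3)*(r + 1)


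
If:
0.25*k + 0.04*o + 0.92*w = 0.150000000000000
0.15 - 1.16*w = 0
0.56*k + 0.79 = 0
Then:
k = -1.41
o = 9.59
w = 0.13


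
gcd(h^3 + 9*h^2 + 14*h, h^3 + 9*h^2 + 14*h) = h^3 + 9*h^2 + 14*h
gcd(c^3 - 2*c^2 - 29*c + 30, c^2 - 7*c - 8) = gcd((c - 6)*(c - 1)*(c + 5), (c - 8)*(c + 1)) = 1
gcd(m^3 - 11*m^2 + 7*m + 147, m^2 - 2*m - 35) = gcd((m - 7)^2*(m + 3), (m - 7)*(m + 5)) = m - 7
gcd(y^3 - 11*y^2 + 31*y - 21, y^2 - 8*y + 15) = y - 3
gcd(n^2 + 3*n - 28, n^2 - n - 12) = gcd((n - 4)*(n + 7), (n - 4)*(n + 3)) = n - 4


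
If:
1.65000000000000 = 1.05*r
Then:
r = 1.57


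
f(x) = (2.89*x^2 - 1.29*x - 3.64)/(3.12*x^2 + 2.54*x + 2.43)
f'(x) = (-6.24*x - 2.54)*(2.89*x^2 - 1.29*x - 3.64)/(3.12*x^2 + 2.54*x + 2.43)^2 + (5.78*x - 1.29)/(3.12*x^2 + 2.54*x + 2.43)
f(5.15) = 0.68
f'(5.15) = 0.05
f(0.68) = -0.57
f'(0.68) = 1.16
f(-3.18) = 1.15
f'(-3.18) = 0.01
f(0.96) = -0.29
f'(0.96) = 0.87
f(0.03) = -1.47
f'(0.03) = 1.15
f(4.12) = 0.61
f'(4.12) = 0.08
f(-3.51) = 1.14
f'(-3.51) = 0.02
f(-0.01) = -1.51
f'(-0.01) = 0.99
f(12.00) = 0.82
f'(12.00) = 0.01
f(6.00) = 0.71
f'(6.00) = 0.04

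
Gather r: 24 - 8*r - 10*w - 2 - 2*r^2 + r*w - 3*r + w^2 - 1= -2*r^2 + r*(w - 11) + w^2 - 10*w + 21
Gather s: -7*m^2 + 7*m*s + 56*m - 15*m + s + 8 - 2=-7*m^2 + 41*m + s*(7*m + 1) + 6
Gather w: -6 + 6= 0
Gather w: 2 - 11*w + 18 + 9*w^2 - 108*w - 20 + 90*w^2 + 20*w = 99*w^2 - 99*w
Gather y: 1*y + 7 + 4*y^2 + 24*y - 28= 4*y^2 + 25*y - 21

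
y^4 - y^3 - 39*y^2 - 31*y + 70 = (y - 7)*(y - 1)*(y + 2)*(y + 5)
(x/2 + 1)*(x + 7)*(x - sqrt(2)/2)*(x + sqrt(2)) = x^4/2 + sqrt(2)*x^3/4 + 9*x^3/2 + 9*sqrt(2)*x^2/4 + 13*x^2/2 - 9*x/2 + 7*sqrt(2)*x/2 - 7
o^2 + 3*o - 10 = (o - 2)*(o + 5)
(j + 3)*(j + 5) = j^2 + 8*j + 15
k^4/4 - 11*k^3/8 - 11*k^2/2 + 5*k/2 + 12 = (k/2 + 1)^2*(k - 8)*(k - 3/2)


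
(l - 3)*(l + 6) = l^2 + 3*l - 18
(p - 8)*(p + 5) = p^2 - 3*p - 40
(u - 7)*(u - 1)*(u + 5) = u^3 - 3*u^2 - 33*u + 35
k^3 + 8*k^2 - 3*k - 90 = (k - 3)*(k + 5)*(k + 6)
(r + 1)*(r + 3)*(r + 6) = r^3 + 10*r^2 + 27*r + 18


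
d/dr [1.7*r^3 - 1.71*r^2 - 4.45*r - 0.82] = 5.1*r^2 - 3.42*r - 4.45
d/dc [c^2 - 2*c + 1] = 2*c - 2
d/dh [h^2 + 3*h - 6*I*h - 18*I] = 2*h + 3 - 6*I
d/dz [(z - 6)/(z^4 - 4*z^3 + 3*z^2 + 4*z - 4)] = (-3*z^3 + 26*z^2 - 23*z - 10)/(z^7 - 6*z^6 + 10*z^5 + 4*z^4 - 23*z^3 + 10*z^2 + 12*z - 8)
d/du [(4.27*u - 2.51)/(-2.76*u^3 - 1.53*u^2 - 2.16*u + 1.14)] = (23.5704*u^3 - 14.2497*u^2 - 7.6806*u - 0.553800000000001)/(7.6176*u^6 + 8.4456*u^5 + 14.2641*u^4 + 0.316800000000002*u^3 + 1.1772*u^2 - 4.9248*u + 1.2996)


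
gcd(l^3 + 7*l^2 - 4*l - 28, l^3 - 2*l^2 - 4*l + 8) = l^2 - 4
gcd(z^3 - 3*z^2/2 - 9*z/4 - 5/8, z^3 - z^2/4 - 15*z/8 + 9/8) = 1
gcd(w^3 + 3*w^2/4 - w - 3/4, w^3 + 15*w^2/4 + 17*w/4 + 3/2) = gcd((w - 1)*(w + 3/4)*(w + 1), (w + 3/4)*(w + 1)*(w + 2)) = w^2 + 7*w/4 + 3/4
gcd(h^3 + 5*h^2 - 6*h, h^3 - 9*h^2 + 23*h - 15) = h - 1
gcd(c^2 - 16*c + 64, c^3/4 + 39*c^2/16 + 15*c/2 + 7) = 1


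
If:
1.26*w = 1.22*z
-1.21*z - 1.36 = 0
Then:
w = -1.09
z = -1.12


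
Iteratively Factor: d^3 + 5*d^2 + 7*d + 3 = (d + 1)*(d^2 + 4*d + 3) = (d + 1)*(d + 3)*(d + 1)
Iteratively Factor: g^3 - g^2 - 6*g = (g)*(g^2 - g - 6) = g*(g + 2)*(g - 3)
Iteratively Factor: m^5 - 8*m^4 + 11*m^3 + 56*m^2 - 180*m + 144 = (m - 2)*(m^4 - 6*m^3 - m^2 + 54*m - 72) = (m - 2)^2*(m^3 - 4*m^2 - 9*m + 36) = (m - 4)*(m - 2)^2*(m^2 - 9) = (m - 4)*(m - 2)^2*(m + 3)*(m - 3)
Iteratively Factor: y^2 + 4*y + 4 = (y + 2)*(y + 2)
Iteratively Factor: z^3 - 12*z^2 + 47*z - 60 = (z - 5)*(z^2 - 7*z + 12) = (z - 5)*(z - 4)*(z - 3)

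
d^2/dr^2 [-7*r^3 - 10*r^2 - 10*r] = -42*r - 20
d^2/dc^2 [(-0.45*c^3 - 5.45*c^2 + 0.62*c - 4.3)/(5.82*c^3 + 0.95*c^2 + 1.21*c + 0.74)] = (-364.23306*c^6 + 145.019268*c^5 - 1473.7113*c^4 - 47.5550279999999*c^3 - 216.445332*c^2 + 77.36466*c - 13.624596)/(197.137368*c^9 + 96.53634*c^8 + 138.714462*c^7 + 116.194643*c^6 + 53.388021*c^5 + 37.443603*c^4 + 16.436437*c^3 + 4.810962*c^2 + 1.987788*c + 0.405224)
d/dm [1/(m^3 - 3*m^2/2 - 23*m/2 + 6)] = 2*(-6*m^2 + 6*m + 23)/(2*m^3 - 3*m^2 - 23*m + 12)^2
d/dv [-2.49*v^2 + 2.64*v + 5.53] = 2.64 - 4.98*v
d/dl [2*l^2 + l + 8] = 4*l + 1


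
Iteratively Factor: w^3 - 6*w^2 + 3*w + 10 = (w - 2)*(w^2 - 4*w - 5) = (w - 5)*(w - 2)*(w + 1)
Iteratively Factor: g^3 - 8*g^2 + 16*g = (g - 4)*(g^2 - 4*g) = g*(g - 4)*(g - 4)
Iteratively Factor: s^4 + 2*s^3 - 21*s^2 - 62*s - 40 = (s + 2)*(s^3 - 21*s - 20) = (s + 1)*(s + 2)*(s^2 - s - 20) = (s - 5)*(s + 1)*(s + 2)*(s + 4)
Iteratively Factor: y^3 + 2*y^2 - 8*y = (y + 4)*(y^2 - 2*y) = y*(y + 4)*(y - 2)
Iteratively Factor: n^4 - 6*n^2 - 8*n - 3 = (n + 1)*(n^3 - n^2 - 5*n - 3) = (n + 1)^2*(n^2 - 2*n - 3) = (n + 1)^3*(n - 3)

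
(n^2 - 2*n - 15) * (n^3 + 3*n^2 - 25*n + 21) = n^5 + n^4 - 46*n^3 + 26*n^2 + 333*n - 315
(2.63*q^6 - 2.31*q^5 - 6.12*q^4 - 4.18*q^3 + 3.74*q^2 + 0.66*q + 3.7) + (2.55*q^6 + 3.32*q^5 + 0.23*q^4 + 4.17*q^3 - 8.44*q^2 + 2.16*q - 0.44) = 5.18*q^6 + 1.01*q^5 - 5.89*q^4 - 0.00999999999999979*q^3 - 4.7*q^2 + 2.82*q + 3.26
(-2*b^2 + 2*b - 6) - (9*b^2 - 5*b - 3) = -11*b^2 + 7*b - 3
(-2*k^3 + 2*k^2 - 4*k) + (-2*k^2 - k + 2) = -2*k^3 - 5*k + 2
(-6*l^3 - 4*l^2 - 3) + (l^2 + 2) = -6*l^3 - 3*l^2 - 1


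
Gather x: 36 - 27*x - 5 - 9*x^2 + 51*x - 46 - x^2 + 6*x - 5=-10*x^2 + 30*x - 20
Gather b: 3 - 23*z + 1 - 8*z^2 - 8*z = -8*z^2 - 31*z + 4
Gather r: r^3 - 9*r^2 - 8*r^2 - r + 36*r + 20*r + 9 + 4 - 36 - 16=r^3 - 17*r^2 + 55*r - 39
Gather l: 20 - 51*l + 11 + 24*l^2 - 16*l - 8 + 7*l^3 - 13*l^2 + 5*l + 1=7*l^3 + 11*l^2 - 62*l + 24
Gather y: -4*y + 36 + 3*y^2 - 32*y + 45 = 3*y^2 - 36*y + 81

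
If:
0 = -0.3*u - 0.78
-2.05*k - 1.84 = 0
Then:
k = -0.90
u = -2.60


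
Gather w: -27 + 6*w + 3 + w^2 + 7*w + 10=w^2 + 13*w - 14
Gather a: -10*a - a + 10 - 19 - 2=-11*a - 11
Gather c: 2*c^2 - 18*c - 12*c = 2*c^2 - 30*c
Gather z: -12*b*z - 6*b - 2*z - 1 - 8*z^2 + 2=-6*b - 8*z^2 + z*(-12*b - 2) + 1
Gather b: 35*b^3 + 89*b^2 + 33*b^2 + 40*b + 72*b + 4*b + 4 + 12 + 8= 35*b^3 + 122*b^2 + 116*b + 24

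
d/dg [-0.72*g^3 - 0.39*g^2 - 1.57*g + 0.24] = -2.16*g^2 - 0.78*g - 1.57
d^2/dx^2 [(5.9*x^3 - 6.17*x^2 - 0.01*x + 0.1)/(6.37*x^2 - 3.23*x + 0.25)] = (-4.54747350886464e-13*x^5 + 9.09494701772928e-13*x^4 - 150.391552*x^3 + 54.71499*x^2 - 10.03701*x + 0.98068)/(258.474853*x^6 - 393.190161*x^5 + 229.805394*x^4 - 64.560917*x^3 + 9.01905*x^2 - 0.605625*x + 0.015625)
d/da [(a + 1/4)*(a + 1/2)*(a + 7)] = 3*a^2 + 31*a/2 + 43/8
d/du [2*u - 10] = 2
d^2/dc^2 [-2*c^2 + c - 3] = -4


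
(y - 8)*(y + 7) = y^2 - y - 56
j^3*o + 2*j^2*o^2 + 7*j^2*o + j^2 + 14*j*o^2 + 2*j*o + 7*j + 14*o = (j + 7)*(j + 2*o)*(j*o + 1)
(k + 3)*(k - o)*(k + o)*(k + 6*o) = k^4 + 6*k^3*o + 3*k^3 - k^2*o^2 + 18*k^2*o - 6*k*o^3 - 3*k*o^2 - 18*o^3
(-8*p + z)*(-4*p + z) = 32*p^2 - 12*p*z + z^2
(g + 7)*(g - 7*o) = g^2 - 7*g*o + 7*g - 49*o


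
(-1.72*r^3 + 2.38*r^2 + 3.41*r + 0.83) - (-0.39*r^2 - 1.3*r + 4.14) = -1.72*r^3 + 2.77*r^2 + 4.71*r - 3.31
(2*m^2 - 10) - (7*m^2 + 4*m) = -5*m^2 - 4*m - 10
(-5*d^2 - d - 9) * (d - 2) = -5*d^3 + 9*d^2 - 7*d + 18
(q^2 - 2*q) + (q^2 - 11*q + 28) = 2*q^2 - 13*q + 28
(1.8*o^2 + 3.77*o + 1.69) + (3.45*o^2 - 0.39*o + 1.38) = 5.25*o^2 + 3.38*o + 3.07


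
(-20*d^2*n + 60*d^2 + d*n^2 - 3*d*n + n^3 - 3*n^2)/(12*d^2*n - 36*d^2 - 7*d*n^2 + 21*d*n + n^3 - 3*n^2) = (-5*d - n)/(3*d - n)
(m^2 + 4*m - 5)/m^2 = 1 + 4/m - 5/m^2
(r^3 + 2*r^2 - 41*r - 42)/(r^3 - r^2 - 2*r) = (r^2 + r - 42)/(r*(r - 2))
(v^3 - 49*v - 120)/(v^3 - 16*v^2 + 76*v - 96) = (v^2 + 8*v + 15)/(v^2 - 8*v + 12)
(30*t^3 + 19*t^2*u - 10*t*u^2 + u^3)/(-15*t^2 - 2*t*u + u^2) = (-6*t^2 - 5*t*u + u^2)/(3*t + u)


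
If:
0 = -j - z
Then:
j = -z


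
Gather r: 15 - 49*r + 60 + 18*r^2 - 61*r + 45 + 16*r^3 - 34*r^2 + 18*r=16*r^3 - 16*r^2 - 92*r + 120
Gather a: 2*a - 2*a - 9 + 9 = 0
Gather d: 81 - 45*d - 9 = 72 - 45*d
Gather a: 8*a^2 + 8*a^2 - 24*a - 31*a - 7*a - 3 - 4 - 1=16*a^2 - 62*a - 8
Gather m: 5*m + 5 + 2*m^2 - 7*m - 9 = 2*m^2 - 2*m - 4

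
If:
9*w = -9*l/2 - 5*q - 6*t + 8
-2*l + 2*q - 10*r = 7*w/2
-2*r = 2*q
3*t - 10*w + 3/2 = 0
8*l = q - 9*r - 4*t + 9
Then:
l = 1443/899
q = 523/1798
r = -523/1798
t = -419/1798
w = 72/899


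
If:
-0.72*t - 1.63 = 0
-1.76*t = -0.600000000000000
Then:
No Solution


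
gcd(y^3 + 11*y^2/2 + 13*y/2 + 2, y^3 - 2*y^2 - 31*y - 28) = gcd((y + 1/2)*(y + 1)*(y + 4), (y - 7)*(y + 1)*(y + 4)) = y^2 + 5*y + 4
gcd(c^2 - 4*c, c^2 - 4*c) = c^2 - 4*c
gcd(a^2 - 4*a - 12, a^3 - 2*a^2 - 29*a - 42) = a + 2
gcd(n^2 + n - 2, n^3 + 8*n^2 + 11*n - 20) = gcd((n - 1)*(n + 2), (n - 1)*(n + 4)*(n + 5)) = n - 1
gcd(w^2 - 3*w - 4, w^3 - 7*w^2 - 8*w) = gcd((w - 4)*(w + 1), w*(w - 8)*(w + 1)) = w + 1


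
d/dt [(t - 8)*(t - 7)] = 2*t - 15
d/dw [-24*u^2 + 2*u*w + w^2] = 2*u + 2*w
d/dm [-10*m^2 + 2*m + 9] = 2 - 20*m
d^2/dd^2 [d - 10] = 0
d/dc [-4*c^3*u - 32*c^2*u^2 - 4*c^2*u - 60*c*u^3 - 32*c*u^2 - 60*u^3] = 4*u*(-3*c^2 - 16*c*u - 2*c - 15*u^2 - 8*u)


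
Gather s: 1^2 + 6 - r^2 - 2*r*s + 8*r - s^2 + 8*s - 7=-r^2 + 8*r - s^2 + s*(8 - 2*r)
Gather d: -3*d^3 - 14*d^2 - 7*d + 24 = -3*d^3 - 14*d^2 - 7*d + 24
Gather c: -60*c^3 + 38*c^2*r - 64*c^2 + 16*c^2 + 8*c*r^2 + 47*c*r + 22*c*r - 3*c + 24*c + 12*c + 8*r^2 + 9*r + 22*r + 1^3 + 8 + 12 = -60*c^3 + c^2*(38*r - 48) + c*(8*r^2 + 69*r + 33) + 8*r^2 + 31*r + 21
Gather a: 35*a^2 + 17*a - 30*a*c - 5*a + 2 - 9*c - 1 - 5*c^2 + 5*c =35*a^2 + a*(12 - 30*c) - 5*c^2 - 4*c + 1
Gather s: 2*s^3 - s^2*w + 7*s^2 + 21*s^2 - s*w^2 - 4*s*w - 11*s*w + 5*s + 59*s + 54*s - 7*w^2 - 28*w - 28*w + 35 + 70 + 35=2*s^3 + s^2*(28 - w) + s*(-w^2 - 15*w + 118) - 7*w^2 - 56*w + 140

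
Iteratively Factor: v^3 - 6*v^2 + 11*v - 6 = (v - 3)*(v^2 - 3*v + 2) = (v - 3)*(v - 1)*(v - 2)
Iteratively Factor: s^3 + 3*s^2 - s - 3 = (s + 1)*(s^2 + 2*s - 3) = (s + 1)*(s + 3)*(s - 1)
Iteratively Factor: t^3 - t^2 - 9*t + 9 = (t - 1)*(t^2 - 9) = (t - 1)*(t + 3)*(t - 3)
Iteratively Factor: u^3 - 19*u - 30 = (u - 5)*(u^2 + 5*u + 6) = (u - 5)*(u + 3)*(u + 2)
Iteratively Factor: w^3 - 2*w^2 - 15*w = (w)*(w^2 - 2*w - 15) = w*(w - 5)*(w + 3)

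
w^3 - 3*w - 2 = (w - 2)*(w + 1)^2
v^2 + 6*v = v*(v + 6)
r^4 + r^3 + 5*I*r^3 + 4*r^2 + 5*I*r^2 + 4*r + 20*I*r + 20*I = (r + 1)*(r - 2*I)*(r + 2*I)*(r + 5*I)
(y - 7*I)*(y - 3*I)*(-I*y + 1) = -I*y^3 - 9*y^2 + 11*I*y - 21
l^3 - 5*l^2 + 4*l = l*(l - 4)*(l - 1)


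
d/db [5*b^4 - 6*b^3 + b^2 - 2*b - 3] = 20*b^3 - 18*b^2 + 2*b - 2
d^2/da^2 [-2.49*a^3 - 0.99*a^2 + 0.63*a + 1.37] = -14.94*a - 1.98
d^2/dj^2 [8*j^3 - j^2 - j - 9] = 48*j - 2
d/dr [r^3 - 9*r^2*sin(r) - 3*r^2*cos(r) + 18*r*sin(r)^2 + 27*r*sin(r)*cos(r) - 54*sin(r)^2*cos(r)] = 3*r^2*sin(r) - 9*r^2*cos(r) + 3*r^2 - 18*r*sin(r) + 18*r*sin(2*r) - 6*r*cos(r) + 27*r*cos(2*r) + 27*sin(r)/2 + 27*sin(2*r)/2 - 81*sin(3*r)/2 - 9*cos(2*r) + 9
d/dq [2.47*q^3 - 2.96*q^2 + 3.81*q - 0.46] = 7.41*q^2 - 5.92*q + 3.81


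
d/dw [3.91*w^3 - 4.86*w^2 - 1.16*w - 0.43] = 11.73*w^2 - 9.72*w - 1.16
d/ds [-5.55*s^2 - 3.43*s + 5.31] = -11.1*s - 3.43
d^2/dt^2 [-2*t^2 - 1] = -4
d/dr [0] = 0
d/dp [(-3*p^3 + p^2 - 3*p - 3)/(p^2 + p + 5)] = (-3*p^4 - 6*p^3 - 41*p^2 + 16*p - 12)/(p^4 + 2*p^3 + 11*p^2 + 10*p + 25)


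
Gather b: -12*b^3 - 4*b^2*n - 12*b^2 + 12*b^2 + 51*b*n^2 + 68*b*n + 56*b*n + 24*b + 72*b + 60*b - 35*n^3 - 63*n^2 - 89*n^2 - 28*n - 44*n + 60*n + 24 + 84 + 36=-12*b^3 - 4*b^2*n + b*(51*n^2 + 124*n + 156) - 35*n^3 - 152*n^2 - 12*n + 144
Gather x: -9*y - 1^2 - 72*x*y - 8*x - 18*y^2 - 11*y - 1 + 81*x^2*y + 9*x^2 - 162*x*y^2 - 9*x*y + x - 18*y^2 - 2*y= x^2*(81*y + 9) + x*(-162*y^2 - 81*y - 7) - 36*y^2 - 22*y - 2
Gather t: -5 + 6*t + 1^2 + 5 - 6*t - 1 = 0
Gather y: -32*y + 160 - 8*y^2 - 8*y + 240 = -8*y^2 - 40*y + 400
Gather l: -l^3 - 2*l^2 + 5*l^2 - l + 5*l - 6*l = -l^3 + 3*l^2 - 2*l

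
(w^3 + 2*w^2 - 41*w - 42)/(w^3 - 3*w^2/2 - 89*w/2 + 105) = 2*(w + 1)/(2*w - 5)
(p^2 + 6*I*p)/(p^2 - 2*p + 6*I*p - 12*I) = p/(p - 2)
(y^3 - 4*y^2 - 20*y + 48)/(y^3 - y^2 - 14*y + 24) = (y - 6)/(y - 3)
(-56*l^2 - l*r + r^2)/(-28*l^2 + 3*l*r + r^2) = (-8*l + r)/(-4*l + r)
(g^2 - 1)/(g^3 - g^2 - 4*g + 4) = (g + 1)/(g^2 - 4)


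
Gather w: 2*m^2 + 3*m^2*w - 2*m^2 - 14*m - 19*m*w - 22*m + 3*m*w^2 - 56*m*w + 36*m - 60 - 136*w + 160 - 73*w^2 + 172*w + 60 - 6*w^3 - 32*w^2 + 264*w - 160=-6*w^3 + w^2*(3*m - 105) + w*(3*m^2 - 75*m + 300)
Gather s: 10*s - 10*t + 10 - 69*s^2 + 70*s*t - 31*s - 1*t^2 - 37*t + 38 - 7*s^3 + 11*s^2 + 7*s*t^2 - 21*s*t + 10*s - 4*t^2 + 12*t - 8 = -7*s^3 - 58*s^2 + s*(7*t^2 + 49*t - 11) - 5*t^2 - 35*t + 40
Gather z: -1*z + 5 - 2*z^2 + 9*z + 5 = -2*z^2 + 8*z + 10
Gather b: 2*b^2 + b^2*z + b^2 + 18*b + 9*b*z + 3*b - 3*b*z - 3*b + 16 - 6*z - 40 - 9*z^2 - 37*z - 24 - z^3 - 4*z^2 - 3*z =b^2*(z + 3) + b*(6*z + 18) - z^3 - 13*z^2 - 46*z - 48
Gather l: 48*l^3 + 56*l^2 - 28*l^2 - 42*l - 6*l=48*l^3 + 28*l^2 - 48*l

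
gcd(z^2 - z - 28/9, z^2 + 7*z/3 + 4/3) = z + 4/3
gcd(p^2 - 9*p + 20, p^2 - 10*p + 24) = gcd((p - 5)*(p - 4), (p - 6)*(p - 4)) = p - 4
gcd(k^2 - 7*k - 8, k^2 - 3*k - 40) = k - 8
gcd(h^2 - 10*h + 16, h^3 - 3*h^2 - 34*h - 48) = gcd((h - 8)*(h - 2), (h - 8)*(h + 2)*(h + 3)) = h - 8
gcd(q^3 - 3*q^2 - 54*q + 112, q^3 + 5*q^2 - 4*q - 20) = q - 2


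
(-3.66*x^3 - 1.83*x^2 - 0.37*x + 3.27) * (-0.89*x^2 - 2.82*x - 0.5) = 3.2574*x^5 + 11.9499*x^4 + 7.3199*x^3 - 0.9519*x^2 - 9.0364*x - 1.635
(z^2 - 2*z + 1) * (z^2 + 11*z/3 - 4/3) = z^4 + 5*z^3/3 - 23*z^2/3 + 19*z/3 - 4/3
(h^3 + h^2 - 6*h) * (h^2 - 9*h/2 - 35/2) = h^5 - 7*h^4/2 - 28*h^3 + 19*h^2/2 + 105*h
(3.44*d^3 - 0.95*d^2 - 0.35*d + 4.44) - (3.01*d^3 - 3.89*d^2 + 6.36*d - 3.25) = 0.43*d^3 + 2.94*d^2 - 6.71*d + 7.69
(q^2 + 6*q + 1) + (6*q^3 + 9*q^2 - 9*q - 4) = 6*q^3 + 10*q^2 - 3*q - 3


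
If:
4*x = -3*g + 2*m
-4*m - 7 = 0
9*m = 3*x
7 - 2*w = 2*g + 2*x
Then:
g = 35/6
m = -7/4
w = 35/12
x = -21/4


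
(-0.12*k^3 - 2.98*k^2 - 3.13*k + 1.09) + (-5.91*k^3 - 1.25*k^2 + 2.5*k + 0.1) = -6.03*k^3 - 4.23*k^2 - 0.63*k + 1.19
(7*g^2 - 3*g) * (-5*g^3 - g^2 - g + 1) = -35*g^5 + 8*g^4 - 4*g^3 + 10*g^2 - 3*g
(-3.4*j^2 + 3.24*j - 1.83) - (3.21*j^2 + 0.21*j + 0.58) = -6.61*j^2 + 3.03*j - 2.41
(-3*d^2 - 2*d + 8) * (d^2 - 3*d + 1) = -3*d^4 + 7*d^3 + 11*d^2 - 26*d + 8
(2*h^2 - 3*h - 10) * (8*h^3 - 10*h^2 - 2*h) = 16*h^5 - 44*h^4 - 54*h^3 + 106*h^2 + 20*h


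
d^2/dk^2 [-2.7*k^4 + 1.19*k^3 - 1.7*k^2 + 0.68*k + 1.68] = -32.4*k^2 + 7.14*k - 3.4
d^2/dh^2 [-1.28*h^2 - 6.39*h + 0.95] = -2.56000000000000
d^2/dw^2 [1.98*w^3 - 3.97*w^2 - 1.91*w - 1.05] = 11.88*w - 7.94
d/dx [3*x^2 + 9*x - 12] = 6*x + 9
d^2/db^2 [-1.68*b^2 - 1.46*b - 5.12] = -3.36000000000000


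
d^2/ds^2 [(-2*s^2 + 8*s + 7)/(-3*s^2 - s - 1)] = 6*(-26*s^3 - 69*s^2 + 3*s + 8)/(27*s^6 + 27*s^5 + 36*s^4 + 19*s^3 + 12*s^2 + 3*s + 1)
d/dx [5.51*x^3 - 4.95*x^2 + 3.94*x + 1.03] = 16.53*x^2 - 9.9*x + 3.94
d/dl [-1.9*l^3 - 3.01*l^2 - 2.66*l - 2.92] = -5.7*l^2 - 6.02*l - 2.66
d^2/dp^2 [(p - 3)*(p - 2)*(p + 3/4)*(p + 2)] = 12*p^2 - 27*p/2 - 25/2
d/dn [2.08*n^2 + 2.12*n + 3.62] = 4.16*n + 2.12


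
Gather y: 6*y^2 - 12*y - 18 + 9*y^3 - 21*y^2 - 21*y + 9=9*y^3 - 15*y^2 - 33*y - 9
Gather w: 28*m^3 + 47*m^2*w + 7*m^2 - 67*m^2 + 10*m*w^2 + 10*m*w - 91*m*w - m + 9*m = 28*m^3 - 60*m^2 + 10*m*w^2 + 8*m + w*(47*m^2 - 81*m)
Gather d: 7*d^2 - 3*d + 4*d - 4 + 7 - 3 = 7*d^2 + d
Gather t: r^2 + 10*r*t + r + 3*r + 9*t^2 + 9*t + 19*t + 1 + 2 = r^2 + 4*r + 9*t^2 + t*(10*r + 28) + 3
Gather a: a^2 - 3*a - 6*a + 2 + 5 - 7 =a^2 - 9*a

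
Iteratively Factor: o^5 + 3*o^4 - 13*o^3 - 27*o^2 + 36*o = (o)*(o^4 + 3*o^3 - 13*o^2 - 27*o + 36) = o*(o + 3)*(o^3 - 13*o + 12) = o*(o - 1)*(o + 3)*(o^2 + o - 12) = o*(o - 1)*(o + 3)*(o + 4)*(o - 3)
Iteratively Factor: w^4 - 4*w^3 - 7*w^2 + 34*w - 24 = (w - 4)*(w^3 - 7*w + 6) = (w - 4)*(w - 1)*(w^2 + w - 6) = (w - 4)*(w - 1)*(w + 3)*(w - 2)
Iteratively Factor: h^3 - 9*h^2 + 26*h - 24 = (h - 3)*(h^2 - 6*h + 8) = (h - 3)*(h - 2)*(h - 4)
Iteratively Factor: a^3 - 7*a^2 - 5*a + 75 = (a - 5)*(a^2 - 2*a - 15) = (a - 5)^2*(a + 3)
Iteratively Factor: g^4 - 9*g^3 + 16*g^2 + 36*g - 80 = (g - 4)*(g^3 - 5*g^2 - 4*g + 20) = (g - 5)*(g - 4)*(g^2 - 4) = (g - 5)*(g - 4)*(g + 2)*(g - 2)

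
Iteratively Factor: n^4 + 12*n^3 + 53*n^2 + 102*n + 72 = (n + 4)*(n^3 + 8*n^2 + 21*n + 18) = (n + 2)*(n + 4)*(n^2 + 6*n + 9) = (n + 2)*(n + 3)*(n + 4)*(n + 3)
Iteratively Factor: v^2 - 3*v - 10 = (v + 2)*(v - 5)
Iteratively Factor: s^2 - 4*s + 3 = (s - 1)*(s - 3)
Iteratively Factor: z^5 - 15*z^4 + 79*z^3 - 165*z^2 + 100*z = (z - 5)*(z^4 - 10*z^3 + 29*z^2 - 20*z) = (z - 5)*(z - 1)*(z^3 - 9*z^2 + 20*z) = (z - 5)*(z - 4)*(z - 1)*(z^2 - 5*z) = z*(z - 5)*(z - 4)*(z - 1)*(z - 5)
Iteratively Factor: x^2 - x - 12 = (x - 4)*(x + 3)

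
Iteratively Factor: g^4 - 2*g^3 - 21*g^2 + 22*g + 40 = (g + 4)*(g^3 - 6*g^2 + 3*g + 10) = (g - 2)*(g + 4)*(g^2 - 4*g - 5) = (g - 5)*(g - 2)*(g + 4)*(g + 1)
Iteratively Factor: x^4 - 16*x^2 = (x)*(x^3 - 16*x) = x^2*(x^2 - 16) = x^2*(x - 4)*(x + 4)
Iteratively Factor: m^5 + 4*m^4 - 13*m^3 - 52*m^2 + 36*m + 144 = (m + 2)*(m^4 + 2*m^3 - 17*m^2 - 18*m + 72) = (m - 3)*(m + 2)*(m^3 + 5*m^2 - 2*m - 24) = (m - 3)*(m + 2)*(m + 3)*(m^2 + 2*m - 8) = (m - 3)*(m + 2)*(m + 3)*(m + 4)*(m - 2)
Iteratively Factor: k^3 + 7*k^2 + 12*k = (k + 4)*(k^2 + 3*k) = (k + 3)*(k + 4)*(k)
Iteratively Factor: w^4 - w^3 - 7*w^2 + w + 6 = (w - 1)*(w^3 - 7*w - 6) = (w - 1)*(w + 2)*(w^2 - 2*w - 3) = (w - 3)*(w - 1)*(w + 2)*(w + 1)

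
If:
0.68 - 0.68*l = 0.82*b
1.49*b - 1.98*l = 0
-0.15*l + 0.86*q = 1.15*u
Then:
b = 0.51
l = 0.38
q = 1.33720930232558*u + 0.067020983856401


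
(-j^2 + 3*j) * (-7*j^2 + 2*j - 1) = 7*j^4 - 23*j^3 + 7*j^2 - 3*j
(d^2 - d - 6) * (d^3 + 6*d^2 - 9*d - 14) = d^5 + 5*d^4 - 21*d^3 - 41*d^2 + 68*d + 84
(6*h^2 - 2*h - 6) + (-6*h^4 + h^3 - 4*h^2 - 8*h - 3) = -6*h^4 + h^3 + 2*h^2 - 10*h - 9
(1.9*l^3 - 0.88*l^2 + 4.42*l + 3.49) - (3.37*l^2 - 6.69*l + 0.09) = 1.9*l^3 - 4.25*l^2 + 11.11*l + 3.4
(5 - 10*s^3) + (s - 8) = -10*s^3 + s - 3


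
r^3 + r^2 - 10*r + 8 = (r - 2)*(r - 1)*(r + 4)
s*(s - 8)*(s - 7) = s^3 - 15*s^2 + 56*s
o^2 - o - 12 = (o - 4)*(o + 3)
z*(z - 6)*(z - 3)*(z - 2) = z^4 - 11*z^3 + 36*z^2 - 36*z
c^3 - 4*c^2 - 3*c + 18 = (c - 3)^2*(c + 2)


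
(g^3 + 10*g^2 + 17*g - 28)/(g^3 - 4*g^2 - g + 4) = (g^2 + 11*g + 28)/(g^2 - 3*g - 4)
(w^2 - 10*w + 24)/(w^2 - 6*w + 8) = (w - 6)/(w - 2)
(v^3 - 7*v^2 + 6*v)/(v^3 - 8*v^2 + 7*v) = (v - 6)/(v - 7)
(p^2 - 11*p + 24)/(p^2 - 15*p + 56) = (p - 3)/(p - 7)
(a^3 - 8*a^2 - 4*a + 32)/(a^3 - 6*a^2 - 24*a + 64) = (a + 2)/(a + 4)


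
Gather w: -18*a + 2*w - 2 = -18*a + 2*w - 2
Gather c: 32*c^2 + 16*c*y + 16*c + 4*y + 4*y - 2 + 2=32*c^2 + c*(16*y + 16) + 8*y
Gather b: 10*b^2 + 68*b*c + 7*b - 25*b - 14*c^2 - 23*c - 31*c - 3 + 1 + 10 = 10*b^2 + b*(68*c - 18) - 14*c^2 - 54*c + 8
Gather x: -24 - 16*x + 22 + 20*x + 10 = 4*x + 8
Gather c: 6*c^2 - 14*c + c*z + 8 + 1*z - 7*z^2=6*c^2 + c*(z - 14) - 7*z^2 + z + 8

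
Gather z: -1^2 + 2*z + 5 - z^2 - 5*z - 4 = -z^2 - 3*z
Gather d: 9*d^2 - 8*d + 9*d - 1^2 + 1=9*d^2 + d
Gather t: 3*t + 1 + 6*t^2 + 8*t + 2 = 6*t^2 + 11*t + 3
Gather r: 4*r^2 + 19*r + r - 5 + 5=4*r^2 + 20*r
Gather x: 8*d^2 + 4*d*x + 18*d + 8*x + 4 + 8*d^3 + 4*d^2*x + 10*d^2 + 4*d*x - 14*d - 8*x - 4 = 8*d^3 + 18*d^2 + 4*d + x*(4*d^2 + 8*d)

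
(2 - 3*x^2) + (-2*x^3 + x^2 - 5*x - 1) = -2*x^3 - 2*x^2 - 5*x + 1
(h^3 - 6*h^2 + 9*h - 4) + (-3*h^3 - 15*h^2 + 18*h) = -2*h^3 - 21*h^2 + 27*h - 4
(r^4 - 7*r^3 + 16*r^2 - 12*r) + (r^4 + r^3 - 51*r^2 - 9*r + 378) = 2*r^4 - 6*r^3 - 35*r^2 - 21*r + 378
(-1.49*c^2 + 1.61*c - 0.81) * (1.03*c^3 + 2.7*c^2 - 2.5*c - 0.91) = -1.5347*c^5 - 2.3647*c^4 + 7.2377*c^3 - 4.8561*c^2 + 0.5599*c + 0.7371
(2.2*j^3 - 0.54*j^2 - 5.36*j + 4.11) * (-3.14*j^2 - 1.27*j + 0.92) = -6.908*j^5 - 1.0984*j^4 + 19.5402*j^3 - 6.595*j^2 - 10.1509*j + 3.7812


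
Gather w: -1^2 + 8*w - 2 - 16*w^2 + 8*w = -16*w^2 + 16*w - 3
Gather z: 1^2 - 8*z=1 - 8*z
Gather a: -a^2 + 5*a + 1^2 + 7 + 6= -a^2 + 5*a + 14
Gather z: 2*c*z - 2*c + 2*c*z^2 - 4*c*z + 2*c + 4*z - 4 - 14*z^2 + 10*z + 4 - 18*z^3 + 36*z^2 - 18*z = -18*z^3 + z^2*(2*c + 22) + z*(-2*c - 4)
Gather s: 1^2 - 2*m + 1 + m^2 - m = m^2 - 3*m + 2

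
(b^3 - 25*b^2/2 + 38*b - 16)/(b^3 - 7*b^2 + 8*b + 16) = (b^2 - 17*b/2 + 4)/(b^2 - 3*b - 4)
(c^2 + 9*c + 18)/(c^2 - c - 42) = (c + 3)/(c - 7)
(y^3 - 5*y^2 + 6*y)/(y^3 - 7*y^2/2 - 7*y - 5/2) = 2*y*(-y^2 + 5*y - 6)/(-2*y^3 + 7*y^2 + 14*y + 5)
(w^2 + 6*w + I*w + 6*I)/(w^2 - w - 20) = (w^2 + w*(6 + I) + 6*I)/(w^2 - w - 20)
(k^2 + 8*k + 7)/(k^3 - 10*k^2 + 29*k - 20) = (k^2 + 8*k + 7)/(k^3 - 10*k^2 + 29*k - 20)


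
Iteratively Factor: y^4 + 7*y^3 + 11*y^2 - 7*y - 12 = (y + 1)*(y^3 + 6*y^2 + 5*y - 12) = (y + 1)*(y + 3)*(y^2 + 3*y - 4) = (y - 1)*(y + 1)*(y + 3)*(y + 4)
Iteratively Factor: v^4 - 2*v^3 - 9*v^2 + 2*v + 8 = (v - 4)*(v^3 + 2*v^2 - v - 2) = (v - 4)*(v + 2)*(v^2 - 1) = (v - 4)*(v - 1)*(v + 2)*(v + 1)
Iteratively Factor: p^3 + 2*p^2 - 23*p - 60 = (p - 5)*(p^2 + 7*p + 12) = (p - 5)*(p + 4)*(p + 3)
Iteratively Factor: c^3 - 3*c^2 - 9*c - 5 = (c + 1)*(c^2 - 4*c - 5) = (c - 5)*(c + 1)*(c + 1)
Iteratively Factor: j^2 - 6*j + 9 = (j - 3)*(j - 3)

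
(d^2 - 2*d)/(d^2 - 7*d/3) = 3*(d - 2)/(3*d - 7)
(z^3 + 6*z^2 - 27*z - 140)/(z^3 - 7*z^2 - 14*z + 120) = (z + 7)/(z - 6)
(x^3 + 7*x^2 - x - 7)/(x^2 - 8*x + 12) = (x^3 + 7*x^2 - x - 7)/(x^2 - 8*x + 12)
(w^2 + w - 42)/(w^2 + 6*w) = (w^2 + w - 42)/(w*(w + 6))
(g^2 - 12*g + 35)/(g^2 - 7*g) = (g - 5)/g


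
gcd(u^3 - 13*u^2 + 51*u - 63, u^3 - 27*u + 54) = u^2 - 6*u + 9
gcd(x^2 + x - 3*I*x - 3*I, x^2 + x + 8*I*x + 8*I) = x + 1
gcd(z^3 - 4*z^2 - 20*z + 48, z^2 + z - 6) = z - 2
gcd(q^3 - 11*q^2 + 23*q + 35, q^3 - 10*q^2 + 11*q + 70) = q^2 - 12*q + 35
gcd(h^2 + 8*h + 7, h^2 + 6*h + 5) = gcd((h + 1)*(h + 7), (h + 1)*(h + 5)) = h + 1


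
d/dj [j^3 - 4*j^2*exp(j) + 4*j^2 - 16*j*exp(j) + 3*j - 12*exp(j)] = -4*j^2*exp(j) + 3*j^2 - 24*j*exp(j) + 8*j - 28*exp(j) + 3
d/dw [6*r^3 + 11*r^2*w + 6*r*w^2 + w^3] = 11*r^2 + 12*r*w + 3*w^2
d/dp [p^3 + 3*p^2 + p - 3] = 3*p^2 + 6*p + 1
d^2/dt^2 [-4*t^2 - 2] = -8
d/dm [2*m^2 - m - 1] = 4*m - 1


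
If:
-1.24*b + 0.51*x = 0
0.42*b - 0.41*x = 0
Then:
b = 0.00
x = 0.00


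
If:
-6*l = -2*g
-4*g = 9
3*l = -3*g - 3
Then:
No Solution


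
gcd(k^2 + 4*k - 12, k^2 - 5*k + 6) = k - 2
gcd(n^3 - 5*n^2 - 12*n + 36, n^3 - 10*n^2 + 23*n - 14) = n - 2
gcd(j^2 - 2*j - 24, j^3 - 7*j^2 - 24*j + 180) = j - 6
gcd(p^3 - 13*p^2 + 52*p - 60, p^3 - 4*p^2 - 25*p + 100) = p - 5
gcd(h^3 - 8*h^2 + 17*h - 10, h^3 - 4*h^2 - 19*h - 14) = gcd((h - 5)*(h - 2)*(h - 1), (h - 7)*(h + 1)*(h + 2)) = 1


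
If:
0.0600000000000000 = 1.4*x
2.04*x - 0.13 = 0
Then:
No Solution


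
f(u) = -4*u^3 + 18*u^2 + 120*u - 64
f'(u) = -12*u^2 + 36*u + 120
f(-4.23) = 53.22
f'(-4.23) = -246.99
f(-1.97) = -199.96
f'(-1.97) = 2.51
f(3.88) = 438.93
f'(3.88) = 79.03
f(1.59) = 156.23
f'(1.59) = 146.90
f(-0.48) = -117.01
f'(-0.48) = 99.96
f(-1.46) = -188.38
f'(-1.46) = 41.86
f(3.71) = 424.69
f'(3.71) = 88.39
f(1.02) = 72.88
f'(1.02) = 144.24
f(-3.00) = -154.00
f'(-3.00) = -96.00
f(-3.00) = -154.00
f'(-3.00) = -96.00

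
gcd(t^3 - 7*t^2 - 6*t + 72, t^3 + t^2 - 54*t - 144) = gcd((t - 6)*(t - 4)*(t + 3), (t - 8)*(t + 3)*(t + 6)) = t + 3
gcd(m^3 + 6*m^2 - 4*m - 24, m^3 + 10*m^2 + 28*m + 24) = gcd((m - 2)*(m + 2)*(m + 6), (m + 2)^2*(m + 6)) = m^2 + 8*m + 12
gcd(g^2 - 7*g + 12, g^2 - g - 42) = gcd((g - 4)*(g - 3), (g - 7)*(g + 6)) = 1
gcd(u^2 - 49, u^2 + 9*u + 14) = u + 7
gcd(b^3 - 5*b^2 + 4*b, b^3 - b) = b^2 - b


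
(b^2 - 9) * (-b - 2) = -b^3 - 2*b^2 + 9*b + 18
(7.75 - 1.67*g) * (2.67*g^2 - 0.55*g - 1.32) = -4.4589*g^3 + 21.611*g^2 - 2.0581*g - 10.23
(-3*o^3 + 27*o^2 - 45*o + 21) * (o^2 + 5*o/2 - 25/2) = -3*o^5 + 39*o^4/2 + 60*o^3 - 429*o^2 + 615*o - 525/2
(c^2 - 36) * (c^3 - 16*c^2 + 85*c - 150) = c^5 - 16*c^4 + 49*c^3 + 426*c^2 - 3060*c + 5400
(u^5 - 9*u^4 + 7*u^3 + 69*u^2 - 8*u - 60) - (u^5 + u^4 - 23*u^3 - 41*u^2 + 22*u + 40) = -10*u^4 + 30*u^3 + 110*u^2 - 30*u - 100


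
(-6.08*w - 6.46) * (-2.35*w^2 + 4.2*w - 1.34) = 14.288*w^3 - 10.355*w^2 - 18.9848*w + 8.6564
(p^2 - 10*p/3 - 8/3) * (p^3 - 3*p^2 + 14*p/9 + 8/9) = p^5 - 19*p^4/3 + 80*p^3/9 + 100*p^2/27 - 64*p/9 - 64/27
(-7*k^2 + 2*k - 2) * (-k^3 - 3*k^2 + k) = 7*k^5 + 19*k^4 - 11*k^3 + 8*k^2 - 2*k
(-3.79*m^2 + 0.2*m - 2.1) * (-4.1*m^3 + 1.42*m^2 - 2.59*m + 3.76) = 15.539*m^5 - 6.2018*m^4 + 18.7101*m^3 - 17.7504*m^2 + 6.191*m - 7.896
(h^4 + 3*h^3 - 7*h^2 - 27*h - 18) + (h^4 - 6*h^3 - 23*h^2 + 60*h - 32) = 2*h^4 - 3*h^3 - 30*h^2 + 33*h - 50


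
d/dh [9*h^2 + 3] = 18*h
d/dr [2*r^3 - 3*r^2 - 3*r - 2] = 6*r^2 - 6*r - 3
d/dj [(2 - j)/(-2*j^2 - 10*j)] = (-j^2 + 4*j + 10)/(2*j^2*(j^2 + 10*j + 25))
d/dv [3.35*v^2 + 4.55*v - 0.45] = 6.7*v + 4.55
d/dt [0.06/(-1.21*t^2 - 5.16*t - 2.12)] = (0.1452*t + 0.3096)/(1.21*t^2 + 5.16*t + 2.12)^2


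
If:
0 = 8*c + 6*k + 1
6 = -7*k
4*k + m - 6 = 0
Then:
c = 29/56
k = -6/7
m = 66/7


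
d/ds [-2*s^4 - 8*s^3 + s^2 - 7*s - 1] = -8*s^3 - 24*s^2 + 2*s - 7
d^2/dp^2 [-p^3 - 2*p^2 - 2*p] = -6*p - 4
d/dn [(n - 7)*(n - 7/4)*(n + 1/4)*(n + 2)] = 4*n^3 - 39*n^2/2 - 111*n/8 + 371/16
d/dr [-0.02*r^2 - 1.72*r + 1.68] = -0.04*r - 1.72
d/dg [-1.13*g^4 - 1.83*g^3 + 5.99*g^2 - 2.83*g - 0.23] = -4.52*g^3 - 5.49*g^2 + 11.98*g - 2.83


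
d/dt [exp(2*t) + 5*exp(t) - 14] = (2*exp(t) + 5)*exp(t)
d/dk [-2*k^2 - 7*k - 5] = -4*k - 7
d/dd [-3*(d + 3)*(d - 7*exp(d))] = 21*d*exp(d) - 6*d + 84*exp(d) - 9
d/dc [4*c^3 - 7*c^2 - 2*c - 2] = 12*c^2 - 14*c - 2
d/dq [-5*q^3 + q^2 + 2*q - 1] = -15*q^2 + 2*q + 2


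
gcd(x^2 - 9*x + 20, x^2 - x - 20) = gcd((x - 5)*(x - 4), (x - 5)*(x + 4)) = x - 5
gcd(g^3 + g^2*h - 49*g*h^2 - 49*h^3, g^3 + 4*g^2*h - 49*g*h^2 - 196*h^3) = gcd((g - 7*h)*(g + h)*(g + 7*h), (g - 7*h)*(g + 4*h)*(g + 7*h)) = g^2 - 49*h^2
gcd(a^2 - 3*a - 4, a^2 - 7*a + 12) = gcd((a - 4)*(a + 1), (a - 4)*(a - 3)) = a - 4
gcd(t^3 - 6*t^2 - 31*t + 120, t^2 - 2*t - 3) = t - 3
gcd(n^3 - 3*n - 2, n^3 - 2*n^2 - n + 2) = n^2 - n - 2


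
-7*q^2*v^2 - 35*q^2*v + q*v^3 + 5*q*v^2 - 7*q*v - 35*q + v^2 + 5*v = (-7*q + v)*(v + 5)*(q*v + 1)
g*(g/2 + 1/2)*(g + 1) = g^3/2 + g^2 + g/2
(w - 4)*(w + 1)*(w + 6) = w^3 + 3*w^2 - 22*w - 24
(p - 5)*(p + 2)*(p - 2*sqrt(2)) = p^3 - 3*p^2 - 2*sqrt(2)*p^2 - 10*p + 6*sqrt(2)*p + 20*sqrt(2)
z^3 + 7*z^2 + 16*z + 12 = (z + 2)^2*(z + 3)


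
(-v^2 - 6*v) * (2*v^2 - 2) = -2*v^4 - 12*v^3 + 2*v^2 + 12*v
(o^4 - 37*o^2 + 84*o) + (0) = o^4 - 37*o^2 + 84*o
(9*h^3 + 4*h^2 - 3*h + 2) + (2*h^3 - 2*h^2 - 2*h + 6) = 11*h^3 + 2*h^2 - 5*h + 8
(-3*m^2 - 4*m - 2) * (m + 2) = -3*m^3 - 10*m^2 - 10*m - 4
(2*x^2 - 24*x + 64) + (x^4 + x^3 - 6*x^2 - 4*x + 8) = x^4 + x^3 - 4*x^2 - 28*x + 72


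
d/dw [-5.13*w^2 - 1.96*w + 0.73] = -10.26*w - 1.96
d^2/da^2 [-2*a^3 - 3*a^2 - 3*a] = -12*a - 6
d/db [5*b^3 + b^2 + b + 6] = 15*b^2 + 2*b + 1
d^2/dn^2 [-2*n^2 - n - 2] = -4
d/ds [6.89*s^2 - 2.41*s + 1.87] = 13.78*s - 2.41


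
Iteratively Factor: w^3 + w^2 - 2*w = (w)*(w^2 + w - 2) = w*(w + 2)*(w - 1)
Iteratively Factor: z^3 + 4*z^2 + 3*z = (z + 3)*(z^2 + z) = (z + 1)*(z + 3)*(z)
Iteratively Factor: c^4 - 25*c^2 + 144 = (c + 4)*(c^3 - 4*c^2 - 9*c + 36) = (c - 4)*(c + 4)*(c^2 - 9) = (c - 4)*(c - 3)*(c + 4)*(c + 3)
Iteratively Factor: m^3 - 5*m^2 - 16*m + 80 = (m - 5)*(m^2 - 16) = (m - 5)*(m - 4)*(m + 4)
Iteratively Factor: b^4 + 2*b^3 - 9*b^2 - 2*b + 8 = (b - 1)*(b^3 + 3*b^2 - 6*b - 8) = (b - 2)*(b - 1)*(b^2 + 5*b + 4) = (b - 2)*(b - 1)*(b + 4)*(b + 1)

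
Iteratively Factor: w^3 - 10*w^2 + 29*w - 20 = (w - 1)*(w^2 - 9*w + 20) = (w - 5)*(w - 1)*(w - 4)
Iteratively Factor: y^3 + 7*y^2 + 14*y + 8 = (y + 2)*(y^2 + 5*y + 4) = (y + 2)*(y + 4)*(y + 1)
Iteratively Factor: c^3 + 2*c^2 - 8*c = (c - 2)*(c^2 + 4*c) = c*(c - 2)*(c + 4)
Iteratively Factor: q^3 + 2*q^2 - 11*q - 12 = (q + 4)*(q^2 - 2*q - 3) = (q + 1)*(q + 4)*(q - 3)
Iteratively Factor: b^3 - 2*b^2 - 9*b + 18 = (b + 3)*(b^2 - 5*b + 6) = (b - 2)*(b + 3)*(b - 3)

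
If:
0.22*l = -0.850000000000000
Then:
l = -3.86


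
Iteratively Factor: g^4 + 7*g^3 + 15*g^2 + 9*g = (g)*(g^3 + 7*g^2 + 15*g + 9) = g*(g + 3)*(g^2 + 4*g + 3) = g*(g + 3)^2*(g + 1)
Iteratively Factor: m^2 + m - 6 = (m + 3)*(m - 2)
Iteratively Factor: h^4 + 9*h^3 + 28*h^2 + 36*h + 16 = (h + 2)*(h^3 + 7*h^2 + 14*h + 8) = (h + 2)*(h + 4)*(h^2 + 3*h + 2) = (h + 2)^2*(h + 4)*(h + 1)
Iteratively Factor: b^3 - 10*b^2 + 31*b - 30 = (b - 3)*(b^2 - 7*b + 10) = (b - 5)*(b - 3)*(b - 2)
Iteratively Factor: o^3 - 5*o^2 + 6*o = (o)*(o^2 - 5*o + 6) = o*(o - 3)*(o - 2)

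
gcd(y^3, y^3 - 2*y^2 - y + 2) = 1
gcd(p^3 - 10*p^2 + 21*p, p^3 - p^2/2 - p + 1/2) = 1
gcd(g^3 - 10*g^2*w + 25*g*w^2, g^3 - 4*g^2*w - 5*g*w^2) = -g^2 + 5*g*w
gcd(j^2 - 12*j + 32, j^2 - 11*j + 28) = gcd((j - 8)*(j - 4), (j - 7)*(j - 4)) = j - 4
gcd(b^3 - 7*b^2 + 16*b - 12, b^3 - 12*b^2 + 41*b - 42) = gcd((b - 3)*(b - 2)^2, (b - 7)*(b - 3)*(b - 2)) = b^2 - 5*b + 6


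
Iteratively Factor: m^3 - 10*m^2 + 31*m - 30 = (m - 5)*(m^2 - 5*m + 6) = (m - 5)*(m - 2)*(m - 3)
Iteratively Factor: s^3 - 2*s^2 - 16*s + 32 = (s + 4)*(s^2 - 6*s + 8) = (s - 4)*(s + 4)*(s - 2)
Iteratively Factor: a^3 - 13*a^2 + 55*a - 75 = (a - 3)*(a^2 - 10*a + 25) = (a - 5)*(a - 3)*(a - 5)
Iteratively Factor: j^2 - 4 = (j + 2)*(j - 2)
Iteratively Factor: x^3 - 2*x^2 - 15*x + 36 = (x + 4)*(x^2 - 6*x + 9) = (x - 3)*(x + 4)*(x - 3)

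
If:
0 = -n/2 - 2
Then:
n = -4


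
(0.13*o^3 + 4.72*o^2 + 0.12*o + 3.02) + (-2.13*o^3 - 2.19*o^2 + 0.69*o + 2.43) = -2.0*o^3 + 2.53*o^2 + 0.81*o + 5.45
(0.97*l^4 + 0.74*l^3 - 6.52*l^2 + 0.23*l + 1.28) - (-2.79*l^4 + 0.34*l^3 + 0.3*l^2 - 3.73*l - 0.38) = 3.76*l^4 + 0.4*l^3 - 6.82*l^2 + 3.96*l + 1.66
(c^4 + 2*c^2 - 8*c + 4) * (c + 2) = c^5 + 2*c^4 + 2*c^3 - 4*c^2 - 12*c + 8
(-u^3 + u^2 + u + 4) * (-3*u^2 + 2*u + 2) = 3*u^5 - 5*u^4 - 3*u^3 - 8*u^2 + 10*u + 8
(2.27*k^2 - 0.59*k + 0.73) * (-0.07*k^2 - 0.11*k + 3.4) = -0.1589*k^4 - 0.2084*k^3 + 7.7318*k^2 - 2.0863*k + 2.482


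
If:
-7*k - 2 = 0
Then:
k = -2/7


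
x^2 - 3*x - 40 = (x - 8)*(x + 5)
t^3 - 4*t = t*(t - 2)*(t + 2)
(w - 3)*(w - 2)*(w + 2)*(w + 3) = w^4 - 13*w^2 + 36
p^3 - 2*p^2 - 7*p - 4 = (p - 4)*(p + 1)^2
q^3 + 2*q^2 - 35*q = q*(q - 5)*(q + 7)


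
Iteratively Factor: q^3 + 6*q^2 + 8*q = (q)*(q^2 + 6*q + 8) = q*(q + 2)*(q + 4)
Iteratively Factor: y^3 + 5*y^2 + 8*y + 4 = (y + 2)*(y^2 + 3*y + 2) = (y + 2)^2*(y + 1)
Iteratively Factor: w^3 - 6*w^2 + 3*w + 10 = (w + 1)*(w^2 - 7*w + 10) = (w - 5)*(w + 1)*(w - 2)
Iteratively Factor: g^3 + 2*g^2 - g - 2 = (g + 2)*(g^2 - 1) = (g - 1)*(g + 2)*(g + 1)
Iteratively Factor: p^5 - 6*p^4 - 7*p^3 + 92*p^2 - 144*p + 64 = (p + 4)*(p^4 - 10*p^3 + 33*p^2 - 40*p + 16) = (p - 1)*(p + 4)*(p^3 - 9*p^2 + 24*p - 16) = (p - 4)*(p - 1)*(p + 4)*(p^2 - 5*p + 4) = (p - 4)*(p - 1)^2*(p + 4)*(p - 4)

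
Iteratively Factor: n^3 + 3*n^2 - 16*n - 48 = (n + 3)*(n^2 - 16) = (n - 4)*(n + 3)*(n + 4)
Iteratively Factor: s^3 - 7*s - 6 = (s - 3)*(s^2 + 3*s + 2) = (s - 3)*(s + 2)*(s + 1)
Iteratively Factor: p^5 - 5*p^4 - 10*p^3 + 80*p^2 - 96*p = (p + 4)*(p^4 - 9*p^3 + 26*p^2 - 24*p) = p*(p + 4)*(p^3 - 9*p^2 + 26*p - 24) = p*(p - 2)*(p + 4)*(p^2 - 7*p + 12) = p*(p - 4)*(p - 2)*(p + 4)*(p - 3)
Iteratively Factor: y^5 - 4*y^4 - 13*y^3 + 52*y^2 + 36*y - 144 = (y + 3)*(y^4 - 7*y^3 + 8*y^2 + 28*y - 48) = (y - 3)*(y + 3)*(y^3 - 4*y^2 - 4*y + 16) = (y - 3)*(y + 2)*(y + 3)*(y^2 - 6*y + 8) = (y - 4)*(y - 3)*(y + 2)*(y + 3)*(y - 2)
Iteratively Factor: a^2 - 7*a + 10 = (a - 2)*(a - 5)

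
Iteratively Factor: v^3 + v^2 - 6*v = (v - 2)*(v^2 + 3*v) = (v - 2)*(v + 3)*(v)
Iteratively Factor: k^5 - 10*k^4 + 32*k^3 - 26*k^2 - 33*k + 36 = (k - 3)*(k^4 - 7*k^3 + 11*k^2 + 7*k - 12) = (k - 3)*(k + 1)*(k^3 - 8*k^2 + 19*k - 12) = (k - 4)*(k - 3)*(k + 1)*(k^2 - 4*k + 3) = (k - 4)*(k - 3)*(k - 1)*(k + 1)*(k - 3)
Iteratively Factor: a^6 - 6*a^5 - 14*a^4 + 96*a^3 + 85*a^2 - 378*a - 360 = (a - 3)*(a^5 - 3*a^4 - 23*a^3 + 27*a^2 + 166*a + 120) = (a - 4)*(a - 3)*(a^4 + a^3 - 19*a^2 - 49*a - 30) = (a - 4)*(a - 3)*(a + 2)*(a^3 - a^2 - 17*a - 15) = (a - 4)*(a - 3)*(a + 2)*(a + 3)*(a^2 - 4*a - 5) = (a - 5)*(a - 4)*(a - 3)*(a + 2)*(a + 3)*(a + 1)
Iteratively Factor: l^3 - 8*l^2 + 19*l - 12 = (l - 3)*(l^2 - 5*l + 4) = (l - 4)*(l - 3)*(l - 1)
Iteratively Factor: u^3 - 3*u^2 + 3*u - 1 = (u - 1)*(u^2 - 2*u + 1) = (u - 1)^2*(u - 1)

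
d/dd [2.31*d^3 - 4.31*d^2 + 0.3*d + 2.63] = 6.93*d^2 - 8.62*d + 0.3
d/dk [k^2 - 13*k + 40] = 2*k - 13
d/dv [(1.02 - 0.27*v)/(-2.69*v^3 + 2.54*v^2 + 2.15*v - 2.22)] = (-1.4526*v^3 + 8.9172*v^2 - 5.1816*v - 1.5936)/(7.2361*v^6 - 13.6652*v^5 - 5.1154*v^4 + 22.8656*v^3 - 6.6551*v^2 - 9.546*v + 4.9284)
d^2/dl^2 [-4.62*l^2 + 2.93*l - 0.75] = -9.24000000000000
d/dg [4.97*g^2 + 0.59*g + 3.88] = 9.94*g + 0.59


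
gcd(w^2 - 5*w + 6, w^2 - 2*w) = w - 2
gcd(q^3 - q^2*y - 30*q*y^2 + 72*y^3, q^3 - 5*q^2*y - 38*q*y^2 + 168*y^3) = -q^2 - 2*q*y + 24*y^2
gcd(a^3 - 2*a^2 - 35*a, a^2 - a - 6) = 1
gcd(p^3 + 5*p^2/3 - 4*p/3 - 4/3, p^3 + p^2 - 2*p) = p^2 + p - 2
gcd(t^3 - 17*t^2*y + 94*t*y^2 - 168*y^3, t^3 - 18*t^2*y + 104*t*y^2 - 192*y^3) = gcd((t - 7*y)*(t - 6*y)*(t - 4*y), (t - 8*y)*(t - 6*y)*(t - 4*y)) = t^2 - 10*t*y + 24*y^2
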